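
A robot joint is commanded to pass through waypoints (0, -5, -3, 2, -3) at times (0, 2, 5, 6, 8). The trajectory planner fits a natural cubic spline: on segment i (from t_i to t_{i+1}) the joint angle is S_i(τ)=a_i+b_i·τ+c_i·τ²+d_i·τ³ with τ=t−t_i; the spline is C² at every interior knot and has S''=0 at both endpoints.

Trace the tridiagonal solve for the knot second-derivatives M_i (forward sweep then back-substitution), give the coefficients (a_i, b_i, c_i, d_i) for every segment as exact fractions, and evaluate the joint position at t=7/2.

Δ: Δ0=-5/2, Δ1=2/3, Δ2=5, Δ3=-5/2
row 1: diag=10, rhs=19; c'=3/10, d'=19/10
row 2: denom=8−3·3/10=71/10; d'=(26−3·19/10)/(71/10)=203/71
row 3: denom=6−1·10/71=416/71; d'=(-45−1·203/71)/(416/71)=-1699/208
back: M3=-1699/208
back: M2=203/71−10/71·-1699/208=417/104
back: M1=19/10−3/10·417/104=145/208
M: M0=0, M1=145/208, M2=417/104, M3=-1699/208, M4=0
seg 0: a=0, c=M0/2=0, d=(M1−M0)/(6·2)=145/2496, b=Δ0−h0·(2M0+M1)/6=-1705/624
seg 1: a=-5, c=M1/2=145/416, d=(M2−M1)/(6·3)=53/288, b=Δ1−h1·(2M1+M2)/6=-635/312
seg 2: a=-3, c=M2/2=417/208, d=(M3−M2)/(6·1)=-2533/1248, b=Δ2−h2·(2M2+M3)/6=6271/1248
seg 3: a=2, c=M3/2=-1699/416, d=(M4−M3)/(6·2)=1699/2496, b=Δ3−h3·(2M3+M4)/6=919/312
t_q=7/2 → seg 1, τ=3/2; S=-5+-635/312·τ+145/416·τ²+53/288·τ³=-22123/3328

  seg 0: a=0 b=-1705/624 c=0 d=145/2496
  seg 1: a=-5 b=-635/312 c=145/416 d=53/288
  seg 2: a=-3 b=6271/1248 c=417/208 d=-2533/1248
  seg 3: a=2 b=919/312 c=-1699/416 d=1699/2496
S(7/2) = -22123/3328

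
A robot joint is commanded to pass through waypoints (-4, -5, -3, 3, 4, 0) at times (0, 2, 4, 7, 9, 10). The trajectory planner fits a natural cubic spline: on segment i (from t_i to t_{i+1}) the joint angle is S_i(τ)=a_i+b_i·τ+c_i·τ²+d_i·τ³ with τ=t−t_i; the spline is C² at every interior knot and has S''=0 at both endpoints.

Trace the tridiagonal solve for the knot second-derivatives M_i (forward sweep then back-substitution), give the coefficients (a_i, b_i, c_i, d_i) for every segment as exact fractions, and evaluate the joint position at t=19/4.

Δ: Δ0=-1/2, Δ1=1, Δ2=2, Δ3=1/2, Δ4=-4
row 1: diag=8, rhs=9; c'=1/4, d'=9/8
row 2: denom=10−2·1/4=19/2; d'=(6−2·9/8)/(19/2)=15/38
row 3: denom=10−3·6/19=172/19; d'=(-9−3·15/38)/(172/19)=-9/8
row 4: denom=6−2·19/86=239/43; d'=(-27−2·-9/8)/(239/43)=-4257/956
back: M4=-4257/956
back: M3=-9/8−19/86·-4257/956=-135/956
back: M2=15/38−6/19·-135/956=105/239
back: M1=9/8−1/4·105/239=1941/1912
M: M0=0, M1=1941/1912, M2=105/239, M3=-135/956, M4=-4257/956, M5=0
seg 0: a=-4, c=M0/2=0, d=(M1−M0)/(6·2)=647/7648, b=Δ0−h0·(2M0+M1)/6=-1603/1912
seg 1: a=-5, c=M1/2=1941/3824, d=(M2−M1)/(6·2)=-367/7648, b=Δ1−h1·(2M1+M2)/6=169/956
seg 2: a=-3, c=M2/2=105/478, d=(M3−M2)/(6·3)=-185/5736, b=Δ2−h2·(2M2+M3)/6=3119/1912
seg 3: a=3, c=M3/2=-135/1912, d=(M4−M3)/(6·2)=-687/1912, b=Δ3−h3·(2M3+M4)/6=1987/956
seg 4: a=4, c=M4/2=-4257/1912, d=(M5−M4)/(6·1)=1419/1912, b=Δ4−h4·(2M4+M5)/6=-2405/956
t_q=19/4 → seg 2, τ=3/4; S=-3+3119/1912·τ+105/478·τ²+-185/5736·τ³=-203937/122368

  seg 0: a=-4 b=-1603/1912 c=0 d=647/7648
  seg 1: a=-5 b=169/956 c=1941/3824 d=-367/7648
  seg 2: a=-3 b=3119/1912 c=105/478 d=-185/5736
  seg 3: a=3 b=1987/956 c=-135/1912 d=-687/1912
  seg 4: a=4 b=-2405/956 c=-4257/1912 d=1419/1912
S(19/4) = -203937/122368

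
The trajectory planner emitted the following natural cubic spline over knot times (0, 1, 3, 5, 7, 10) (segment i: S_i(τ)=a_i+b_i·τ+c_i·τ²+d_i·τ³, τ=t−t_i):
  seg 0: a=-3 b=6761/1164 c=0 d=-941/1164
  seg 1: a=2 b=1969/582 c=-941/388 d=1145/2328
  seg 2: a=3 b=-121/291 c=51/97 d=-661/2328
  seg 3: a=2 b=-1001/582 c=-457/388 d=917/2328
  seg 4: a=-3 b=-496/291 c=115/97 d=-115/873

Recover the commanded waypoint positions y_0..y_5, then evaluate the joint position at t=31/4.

y_0 = S_0(0) = a_0 = -3
y_1 = S_1(0) = a_1 = 2
y_2 = S_2(0) = a_2 = 3
y_3 = S_3(0) = a_3 = 2
y_4 = S_4(0) = a_4 = -3
y_5 = S_4(3) = -1
t_q=31/4 is in segment 4 (τ=3/4); S_4(τ)=-22765/6208

y_0=-3 y_1=2 y_2=3 y_3=2 y_4=-3 y_5=-1
S(31/4) = -22765/6208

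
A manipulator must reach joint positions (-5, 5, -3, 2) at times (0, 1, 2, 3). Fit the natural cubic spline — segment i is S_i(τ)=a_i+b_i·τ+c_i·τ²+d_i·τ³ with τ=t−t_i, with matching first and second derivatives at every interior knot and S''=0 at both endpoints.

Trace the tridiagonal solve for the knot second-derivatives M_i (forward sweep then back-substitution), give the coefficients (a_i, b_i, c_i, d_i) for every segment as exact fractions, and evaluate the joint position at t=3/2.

Δ: Δ0=10, Δ1=-8, Δ2=5
row 1: diag=4, rhs=-108; c'=1/4, d'=-27
row 2: denom=4−1·1/4=15/4; d'=(78−1·-27)/(15/4)=28
back: M2=28
back: M1=-27−1/4·28=-34
M: M0=0, M1=-34, M2=28, M3=0
seg 0: a=-5, c=M0/2=0, d=(M1−M0)/(6·1)=-17/3, b=Δ0−h0·(2M0+M1)/6=47/3
seg 1: a=5, c=M1/2=-17, d=(M2−M1)/(6·1)=31/3, b=Δ1−h1·(2M1+M2)/6=-4/3
seg 2: a=-3, c=M2/2=14, d=(M3−M2)/(6·1)=-14/3, b=Δ2−h2·(2M2+M3)/6=-13/3
t_q=3/2 → seg 1, τ=1/2; S=5+-4/3·τ+-17·τ²+31/3·τ³=11/8

  seg 0: a=-5 b=47/3 c=0 d=-17/3
  seg 1: a=5 b=-4/3 c=-17 d=31/3
  seg 2: a=-3 b=-13/3 c=14 d=-14/3
S(3/2) = 11/8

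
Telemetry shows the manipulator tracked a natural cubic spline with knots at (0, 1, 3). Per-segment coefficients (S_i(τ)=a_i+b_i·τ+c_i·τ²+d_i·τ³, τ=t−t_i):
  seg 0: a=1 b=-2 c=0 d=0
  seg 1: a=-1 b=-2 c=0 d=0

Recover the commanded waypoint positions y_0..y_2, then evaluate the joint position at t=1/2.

y_0=1 y_1=-1 y_2=-5
S(1/2) = 0

y_0 = S_0(0) = a_0 = 1
y_1 = S_1(0) = a_1 = -1
y_2 = S_1(2) = -5
t_q=1/2 is in segment 0 (τ=1/2); S_0(τ)=0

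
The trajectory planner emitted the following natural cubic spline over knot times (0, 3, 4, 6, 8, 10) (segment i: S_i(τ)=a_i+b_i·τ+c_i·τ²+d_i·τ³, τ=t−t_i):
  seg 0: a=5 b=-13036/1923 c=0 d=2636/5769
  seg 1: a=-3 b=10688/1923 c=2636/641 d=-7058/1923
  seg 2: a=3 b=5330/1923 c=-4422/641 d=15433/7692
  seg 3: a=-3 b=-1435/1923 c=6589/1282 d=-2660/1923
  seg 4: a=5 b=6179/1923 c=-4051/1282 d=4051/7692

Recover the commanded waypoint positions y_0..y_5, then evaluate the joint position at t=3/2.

y_0 = S_0(0) = a_0 = 5
y_1 = S_1(0) = a_1 = -3
y_2 = S_2(0) = a_2 = 3
y_3 = S_3(0) = a_3 = -3
y_4 = S_4(0) = a_4 = 5
y_5 = S_4(2) = 3
t_q=3/2 is in segment 0 (τ=3/2); S_0(τ)=-4649/1282

y_0=5 y_1=-3 y_2=3 y_3=-3 y_4=5 y_5=3
S(3/2) = -4649/1282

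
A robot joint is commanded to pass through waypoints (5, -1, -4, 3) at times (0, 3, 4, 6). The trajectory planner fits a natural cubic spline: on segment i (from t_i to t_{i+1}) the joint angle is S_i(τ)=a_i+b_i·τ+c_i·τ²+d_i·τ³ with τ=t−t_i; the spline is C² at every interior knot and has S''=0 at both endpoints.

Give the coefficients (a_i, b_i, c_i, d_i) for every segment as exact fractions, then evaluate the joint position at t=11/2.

Δ: Δ0=-2, Δ1=-3, Δ2=7/2
row 1: diag=8, rhs=-6; c'=1/8, d'=-3/4
row 2: denom=6−1·1/8=47/8; d'=(39−1·-3/4)/(47/8)=318/47
back: M2=318/47
back: M1=-3/4−1/8·318/47=-75/47
M: M0=0, M1=-75/47, M2=318/47, M3=0
seg 0: a=5, c=M0/2=0, d=(M1−M0)/(6·3)=-25/282, b=Δ0−h0·(2M0+M1)/6=-113/94
seg 1: a=-1, c=M1/2=-75/94, d=(M2−M1)/(6·1)=131/94, b=Δ1−h1·(2M1+M2)/6=-169/47
seg 2: a=-4, c=M2/2=159/47, d=(M3−M2)/(6·2)=-53/94, b=Δ2−h2·(2M2+M3)/6=-95/94
t_q=11/2 → seg 2, τ=3/2; S=-4+-95/94·τ+159/47·τ²+-53/94·τ³=145/752

  seg 0: a=5 b=-113/94 c=0 d=-25/282
  seg 1: a=-1 b=-169/47 c=-75/94 d=131/94
  seg 2: a=-4 b=-95/94 c=159/47 d=-53/94
S(11/2) = 145/752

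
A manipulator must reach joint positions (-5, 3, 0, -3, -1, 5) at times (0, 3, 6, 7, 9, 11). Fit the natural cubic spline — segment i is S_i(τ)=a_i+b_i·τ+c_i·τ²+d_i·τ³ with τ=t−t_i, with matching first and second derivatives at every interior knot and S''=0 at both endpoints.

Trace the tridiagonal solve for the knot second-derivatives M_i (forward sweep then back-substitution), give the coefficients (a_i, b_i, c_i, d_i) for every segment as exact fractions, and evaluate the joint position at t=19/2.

  seg 0: a=-5 b=3173/933 c=0 d=-685/8397
  seg 1: a=3 b=1118/933 c=-685/933 d=4/8397
  seg 2: a=0 b=-2980/933 c=-227/311 d=862/933
  seg 3: a=-3 b=-1756/933 c=635/311 d=-1121/3732
  seg 4: a=-1 b=2501/933 c=149/622 d=-149/3732
S(19/2) = 3933/9952

Δ: Δ0=8/3, Δ1=-1, Δ2=-3, Δ3=1, Δ4=3
row 1: diag=12, rhs=-22; c'=1/4, d'=-11/6
row 2: denom=8−3·1/4=29/4; d'=(-12−3·-11/6)/(29/4)=-26/29
row 3: denom=6−1·4/29=170/29; d'=(24−1·-26/29)/(170/29)=361/85
row 4: denom=8−2·29/85=622/85; d'=(12−2·361/85)/(622/85)=149/311
back: M4=149/311
back: M3=361/85−29/85·149/311=1270/311
back: M2=-26/29−4/29·1270/311=-454/311
back: M1=-11/6−1/4·-454/311=-1370/933
M: M0=0, M1=-1370/933, M2=-454/311, M3=1270/311, M4=149/311, M5=0
seg 0: a=-5, c=M0/2=0, d=(M1−M0)/(6·3)=-685/8397, b=Δ0−h0·(2M0+M1)/6=3173/933
seg 1: a=3, c=M1/2=-685/933, d=(M2−M1)/(6·3)=4/8397, b=Δ1−h1·(2M1+M2)/6=1118/933
seg 2: a=0, c=M2/2=-227/311, d=(M3−M2)/(6·1)=862/933, b=Δ2−h2·(2M2+M3)/6=-2980/933
seg 3: a=-3, c=M3/2=635/311, d=(M4−M3)/(6·2)=-1121/3732, b=Δ3−h3·(2M3+M4)/6=-1756/933
seg 4: a=-1, c=M4/2=149/622, d=(M5−M4)/(6·2)=-149/3732, b=Δ4−h4·(2M4+M5)/6=2501/933
t_q=19/2 → seg 4, τ=1/2; S=-1+2501/933·τ+149/622·τ²+-149/3732·τ³=3933/9952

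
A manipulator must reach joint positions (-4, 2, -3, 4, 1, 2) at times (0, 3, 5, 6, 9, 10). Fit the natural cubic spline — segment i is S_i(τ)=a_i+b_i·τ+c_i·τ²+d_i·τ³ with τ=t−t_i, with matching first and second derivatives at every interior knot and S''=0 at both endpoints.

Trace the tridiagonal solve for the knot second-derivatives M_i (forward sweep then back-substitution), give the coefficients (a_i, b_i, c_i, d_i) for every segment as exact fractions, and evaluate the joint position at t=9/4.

  seg 0: a=-4 b=2317/500 c=0 d=-439/1500
  seg 1: a=2 b=-817/250 c=-1317/500 d=1509/1000
  seg 2: a=-3 b=538/125 c=321/50 d=-931/250
  seg 3: a=4 b=1493/250 c=-594/125 d=607/750
  seg 4: a=1 b=-86/125 c=633/250 d=-211/250
S(9/4) = 98971/32000

Δ: Δ0=2, Δ1=-5/2, Δ2=7, Δ3=-1, Δ4=1
row 1: diag=10, rhs=-27; c'=1/5, d'=-27/10
row 2: denom=6−2·1/5=28/5; d'=(57−2·-27/10)/(28/5)=78/7
row 3: denom=8−1·5/28=219/28; d'=(-48−1·78/7)/(219/28)=-552/73
row 4: denom=8−3·28/73=500/73; d'=(12−3·-552/73)/(500/73)=633/125
back: M4=633/125
back: M3=-552/73−28/73·633/125=-1188/125
back: M2=78/7−5/28·-1188/125=321/25
back: M1=-27/10−1/5·321/25=-1317/250
M: M0=0, M1=-1317/250, M2=321/25, M3=-1188/125, M4=633/125, M5=0
seg 0: a=-4, c=M0/2=0, d=(M1−M0)/(6·3)=-439/1500, b=Δ0−h0·(2M0+M1)/6=2317/500
seg 1: a=2, c=M1/2=-1317/500, d=(M2−M1)/(6·2)=1509/1000, b=Δ1−h1·(2M1+M2)/6=-817/250
seg 2: a=-3, c=M2/2=321/50, d=(M3−M2)/(6·1)=-931/250, b=Δ2−h2·(2M2+M3)/6=538/125
seg 3: a=4, c=M3/2=-594/125, d=(M4−M3)/(6·3)=607/750, b=Δ3−h3·(2M3+M4)/6=1493/250
seg 4: a=1, c=M4/2=633/250, d=(M5−M4)/(6·1)=-211/250, b=Δ4−h4·(2M4+M5)/6=-86/125
t_q=9/4 → seg 0, τ=9/4; S=-4+2317/500·τ+0·τ²+-439/1500·τ³=98971/32000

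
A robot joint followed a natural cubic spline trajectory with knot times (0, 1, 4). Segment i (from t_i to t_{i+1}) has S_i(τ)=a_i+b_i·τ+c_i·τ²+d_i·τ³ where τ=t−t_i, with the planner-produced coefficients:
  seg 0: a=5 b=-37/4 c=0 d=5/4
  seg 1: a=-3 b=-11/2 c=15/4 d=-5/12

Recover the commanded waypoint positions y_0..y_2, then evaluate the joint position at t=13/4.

y_0 = S_0(0) = a_0 = 5
y_1 = S_1(0) = a_1 = -3
y_2 = S_1(3) = 3
t_q=13/4 is in segment 1 (τ=9/4); S_1(τ)=-291/256

y_0=5 y_1=-3 y_2=3
S(13/4) = -291/256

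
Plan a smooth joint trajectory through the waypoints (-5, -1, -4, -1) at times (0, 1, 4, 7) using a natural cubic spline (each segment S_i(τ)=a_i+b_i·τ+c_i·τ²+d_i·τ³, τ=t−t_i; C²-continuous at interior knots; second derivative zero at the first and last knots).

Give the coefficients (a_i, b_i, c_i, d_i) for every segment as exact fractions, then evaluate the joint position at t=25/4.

  seg 0: a=-5 b=138/29 c=0 d=-22/29
  seg 1: a=-1 b=72/29 c=-66/29 d=97/261
  seg 2: a=-4 b=-33/29 c=31/29 d=-31/261
S(25/4) = -4643/1856

Δ: Δ0=4, Δ1=-1, Δ2=1
row 1: diag=8, rhs=-30; c'=3/8, d'=-15/4
row 2: denom=12−3·3/8=87/8; d'=(12−3·-15/4)/(87/8)=62/29
back: M2=62/29
back: M1=-15/4−3/8·62/29=-132/29
M: M0=0, M1=-132/29, M2=62/29, M3=0
seg 0: a=-5, c=M0/2=0, d=(M1−M0)/(6·1)=-22/29, b=Δ0−h0·(2M0+M1)/6=138/29
seg 1: a=-1, c=M1/2=-66/29, d=(M2−M1)/(6·3)=97/261, b=Δ1−h1·(2M1+M2)/6=72/29
seg 2: a=-4, c=M2/2=31/29, d=(M3−M2)/(6·3)=-31/261, b=Δ2−h2·(2M2+M3)/6=-33/29
t_q=25/4 → seg 2, τ=9/4; S=-4+-33/29·τ+31/29·τ²+-31/261·τ³=-4643/1856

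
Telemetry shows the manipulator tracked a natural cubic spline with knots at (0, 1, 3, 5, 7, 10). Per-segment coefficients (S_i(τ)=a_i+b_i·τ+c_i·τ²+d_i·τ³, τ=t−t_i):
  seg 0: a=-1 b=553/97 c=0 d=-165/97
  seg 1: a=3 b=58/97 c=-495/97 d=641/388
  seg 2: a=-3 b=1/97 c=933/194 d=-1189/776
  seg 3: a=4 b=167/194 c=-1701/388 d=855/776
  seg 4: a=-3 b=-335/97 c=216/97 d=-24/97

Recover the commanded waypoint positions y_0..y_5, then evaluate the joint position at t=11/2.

y_0 = S_0(0) = a_0 = -1
y_1 = S_1(0) = a_1 = 3
y_2 = S_2(0) = a_2 = -3
y_3 = S_3(0) = a_3 = 4
y_4 = S_4(0) = a_4 = -3
y_5 = S_4(3) = 0
t_q=11/2 is in segment 3 (τ=1/2); S_3(τ)=21555/6208

y_0=-1 y_1=3 y_2=-3 y_3=4 y_4=-3 y_5=0
S(11/2) = 21555/6208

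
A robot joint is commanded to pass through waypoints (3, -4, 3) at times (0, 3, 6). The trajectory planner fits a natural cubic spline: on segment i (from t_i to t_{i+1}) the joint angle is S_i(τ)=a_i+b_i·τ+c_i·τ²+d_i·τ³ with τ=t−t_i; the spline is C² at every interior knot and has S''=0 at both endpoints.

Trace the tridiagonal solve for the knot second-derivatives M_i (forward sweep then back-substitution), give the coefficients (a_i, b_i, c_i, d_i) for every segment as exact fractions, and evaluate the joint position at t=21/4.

  seg 0: a=3 b=-7/2 c=0 d=7/54
  seg 1: a=-4 b=0 c=7/6 d=-7/54
S(21/4) = 55/128

Δ: Δ0=-7/3, Δ1=7/3
row 1: diag=12, rhs=28; c'=1/4, d'=7/3
back: M1=7/3
M: M0=0, M1=7/3, M2=0
seg 0: a=3, c=M0/2=0, d=(M1−M0)/(6·3)=7/54, b=Δ0−h0·(2M0+M1)/6=-7/2
seg 1: a=-4, c=M1/2=7/6, d=(M2−M1)/(6·3)=-7/54, b=Δ1−h1·(2M1+M2)/6=0
t_q=21/4 → seg 1, τ=9/4; S=-4+0·τ+7/6·τ²+-7/54·τ³=55/128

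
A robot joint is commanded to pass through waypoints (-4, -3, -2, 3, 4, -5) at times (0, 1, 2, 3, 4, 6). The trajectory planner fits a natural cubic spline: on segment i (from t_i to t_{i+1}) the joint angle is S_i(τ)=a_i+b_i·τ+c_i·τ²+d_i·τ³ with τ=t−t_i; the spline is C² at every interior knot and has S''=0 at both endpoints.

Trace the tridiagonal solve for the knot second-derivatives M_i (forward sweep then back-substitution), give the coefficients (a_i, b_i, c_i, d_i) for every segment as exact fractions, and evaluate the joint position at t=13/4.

  seg 0: a=-4 b=863/642 c=0 d=-221/642
  seg 1: a=-3 b=100/321 c=-221/214 d=1105/642
  seg 2: a=-2 b=2189/642 c=442/107 d=-1631/642
  seg 3: a=3 b=1300/321 c=-747/214 d=283/642
  seg 4: a=4 b=-1033/642 c=-232/107 d=116/321
S(13/4) = 52061/13696

Δ: Δ0=1, Δ1=1, Δ2=5, Δ3=1, Δ4=-9/2
row 1: diag=4, rhs=0; c'=1/4, d'=0
row 2: denom=4−1·1/4=15/4; d'=(24−1·0)/(15/4)=32/5
row 3: denom=4−1·4/15=56/15; d'=(-24−1·32/5)/(56/15)=-57/7
row 4: denom=6−1·15/56=321/56; d'=(-33−1·-57/7)/(321/56)=-464/107
back: M4=-464/107
back: M3=-57/7−15/56·-464/107=-747/107
back: M2=32/5−4/15·-747/107=884/107
back: M1=0−1/4·884/107=-221/107
M: M0=0, M1=-221/107, M2=884/107, M3=-747/107, M4=-464/107, M5=0
seg 0: a=-4, c=M0/2=0, d=(M1−M0)/(6·1)=-221/642, b=Δ0−h0·(2M0+M1)/6=863/642
seg 1: a=-3, c=M1/2=-221/214, d=(M2−M1)/(6·1)=1105/642, b=Δ1−h1·(2M1+M2)/6=100/321
seg 2: a=-2, c=M2/2=442/107, d=(M3−M2)/(6·1)=-1631/642, b=Δ2−h2·(2M2+M3)/6=2189/642
seg 3: a=3, c=M3/2=-747/214, d=(M4−M3)/(6·1)=283/642, b=Δ3−h3·(2M3+M4)/6=1300/321
seg 4: a=4, c=M4/2=-232/107, d=(M5−M4)/(6·2)=116/321, b=Δ4−h4·(2M4+M5)/6=-1033/642
t_q=13/4 → seg 3, τ=1/4; S=3+1300/321·τ+-747/214·τ²+283/642·τ³=52061/13696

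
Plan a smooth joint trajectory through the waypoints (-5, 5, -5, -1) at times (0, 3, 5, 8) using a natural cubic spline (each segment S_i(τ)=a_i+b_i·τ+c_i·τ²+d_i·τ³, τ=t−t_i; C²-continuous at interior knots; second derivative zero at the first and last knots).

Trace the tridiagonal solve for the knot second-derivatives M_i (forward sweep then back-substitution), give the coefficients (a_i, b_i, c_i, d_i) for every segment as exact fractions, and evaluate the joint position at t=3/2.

Δ: Δ0=10/3, Δ1=-5, Δ2=4/3
row 1: diag=10, rhs=-50; c'=1/5, d'=-5
row 2: denom=10−2·1/5=48/5; d'=(38−2·-5)/(48/5)=5
back: M2=5
back: M1=-5−1/5·5=-6
M: M0=0, M1=-6, M2=5, M3=0
seg 0: a=-5, c=M0/2=0, d=(M1−M0)/(6·3)=-1/3, b=Δ0−h0·(2M0+M1)/6=19/3
seg 1: a=5, c=M1/2=-3, d=(M2−M1)/(6·2)=11/12, b=Δ1−h1·(2M1+M2)/6=-8/3
seg 2: a=-5, c=M2/2=5/2, d=(M3−M2)/(6·3)=-5/18, b=Δ2−h2·(2M2+M3)/6=-11/3
t_q=3/2 → seg 0, τ=3/2; S=-5+19/3·τ+0·τ²+-1/3·τ³=27/8

  seg 0: a=-5 b=19/3 c=0 d=-1/3
  seg 1: a=5 b=-8/3 c=-3 d=11/12
  seg 2: a=-5 b=-11/3 c=5/2 d=-5/18
S(3/2) = 27/8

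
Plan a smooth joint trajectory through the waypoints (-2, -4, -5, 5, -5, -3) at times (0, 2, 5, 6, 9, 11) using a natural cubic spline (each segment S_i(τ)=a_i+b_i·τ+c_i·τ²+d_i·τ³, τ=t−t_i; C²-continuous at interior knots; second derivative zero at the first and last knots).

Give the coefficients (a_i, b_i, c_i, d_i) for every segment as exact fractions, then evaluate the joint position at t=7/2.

Δ: Δ0=-1, Δ1=-1/3, Δ2=10, Δ3=-10/3, Δ4=1
row 1: diag=10, rhs=4; c'=3/10, d'=2/5
row 2: denom=8−3·3/10=71/10; d'=(62−3·2/5)/(71/10)=608/71
row 3: denom=8−1·10/71=558/71; d'=(-80−1·608/71)/(558/71)=-1048/93
row 4: denom=10−3·71/186=549/62; d'=(26−3·-1048/93)/(549/62)=412/61
back: M4=412/61
back: M3=-1048/93−71/186·412/61=-2534/183
back: M2=608/71−10/71·-2534/183=1924/183
back: M1=2/5−3/10·1924/183=-168/61
M: M0=0, M1=-168/61, M2=1924/183, M3=-2534/183, M4=412/61, M5=0
seg 0: a=-2, c=M0/2=0, d=(M1−M0)/(6·2)=-14/61, b=Δ0−h0·(2M0+M1)/6=-5/61
seg 1: a=-4, c=M1/2=-84/61, d=(M2−M1)/(6·3)=1214/1647, b=Δ1−h1·(2M1+M2)/6=-173/61
seg 2: a=-5, c=M2/2=962/183, d=(M3−M2)/(6·1)=-743/183, b=Δ2−h2·(2M2+M3)/6=537/61
seg 3: a=5, c=M3/2=-1267/183, d=(M4−M3)/(6·3)=1885/1647, b=Δ3−h3·(2M3+M4)/6=1306/183
seg 4: a=-5, c=M4/2=206/61, d=(M5−M4)/(6·2)=-103/183, b=Δ4−h4·(2M4+M5)/6=-641/183
t_q=7/2 → seg 1, τ=3/2; S=-4+-173/61·τ+-84/61·τ²+1214/1647·τ³=-2163/244

  seg 0: a=-2 b=-5/61 c=0 d=-14/61
  seg 1: a=-4 b=-173/61 c=-84/61 d=1214/1647
  seg 2: a=-5 b=537/61 c=962/183 d=-743/183
  seg 3: a=5 b=1306/183 c=-1267/183 d=1885/1647
  seg 4: a=-5 b=-641/183 c=206/61 d=-103/183
S(7/2) = -2163/244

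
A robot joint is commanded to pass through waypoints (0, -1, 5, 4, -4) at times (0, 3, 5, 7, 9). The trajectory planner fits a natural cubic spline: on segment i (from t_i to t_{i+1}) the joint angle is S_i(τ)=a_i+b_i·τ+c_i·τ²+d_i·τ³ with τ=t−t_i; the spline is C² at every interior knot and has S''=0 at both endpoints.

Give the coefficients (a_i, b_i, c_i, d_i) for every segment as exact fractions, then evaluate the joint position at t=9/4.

Δ: Δ0=-1/3, Δ1=3, Δ2=-1/2, Δ3=-4
row 1: diag=10, rhs=20; c'=1/5, d'=2
row 2: denom=8−2·1/5=38/5; d'=(-21−2·2)/(38/5)=-125/38
row 3: denom=8−2·5/19=142/19; d'=(-21−2·-125/38)/(142/19)=-137/71
back: M3=-137/71
back: M2=-125/38−5/19·-137/71=-395/142
back: M1=2−1/5·-395/142=363/142
M: M0=0, M1=363/142, M2=-395/142, M3=-137/71, M4=0
seg 0: a=0, c=M0/2=0, d=(M1−M0)/(6·3)=121/852, b=Δ0−h0·(2M0+M1)/6=-1373/852
seg 1: a=-1, c=M1/2=363/284, d=(M2−M1)/(6·2)=-379/852, b=Δ1−h1·(2M1+M2)/6=947/426
seg 2: a=5, c=M2/2=-395/284, d=(M3−M2)/(6·2)=121/1704, b=Δ2−h2·(2M2+M3)/6=851/426
seg 3: a=4, c=M3/2=-137/142, d=(M4−M3)/(6·2)=137/852, b=Δ3−h3·(2M3+M4)/6=-578/213
t_q=9/4 → seg 0, τ=9/4; S=0+-1373/852·τ+0·τ²+121/852·τ³=-36501/18176

  seg 0: a=0 b=-1373/852 c=0 d=121/852
  seg 1: a=-1 b=947/426 c=363/284 d=-379/852
  seg 2: a=5 b=851/426 c=-395/284 d=121/1704
  seg 3: a=4 b=-578/213 c=-137/142 d=137/852
S(9/4) = -36501/18176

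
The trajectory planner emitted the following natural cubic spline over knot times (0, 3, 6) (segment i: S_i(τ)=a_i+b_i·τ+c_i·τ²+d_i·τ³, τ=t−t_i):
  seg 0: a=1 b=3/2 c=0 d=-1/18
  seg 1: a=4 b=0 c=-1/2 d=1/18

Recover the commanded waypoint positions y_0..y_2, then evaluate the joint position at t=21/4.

y_0 = S_0(0) = a_0 = 1
y_1 = S_1(0) = a_1 = 4
y_2 = S_1(3) = 1
t_q=21/4 is in segment 1 (τ=9/4); S_1(τ)=269/128

y_0=1 y_1=4 y_2=1
S(21/4) = 269/128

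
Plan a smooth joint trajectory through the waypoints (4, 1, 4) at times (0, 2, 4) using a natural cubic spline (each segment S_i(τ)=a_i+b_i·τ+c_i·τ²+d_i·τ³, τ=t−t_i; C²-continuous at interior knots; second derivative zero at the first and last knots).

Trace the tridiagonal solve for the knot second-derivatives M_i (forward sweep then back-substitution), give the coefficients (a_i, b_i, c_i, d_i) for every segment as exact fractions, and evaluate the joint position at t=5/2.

  seg 0: a=4 b=-9/4 c=0 d=3/16
  seg 1: a=1 b=0 c=9/8 d=-3/16
S(5/2) = 161/128

Δ: Δ0=-3/2, Δ1=3/2
row 1: diag=8, rhs=18; c'=1/4, d'=9/4
back: M1=9/4
M: M0=0, M1=9/4, M2=0
seg 0: a=4, c=M0/2=0, d=(M1−M0)/(6·2)=3/16, b=Δ0−h0·(2M0+M1)/6=-9/4
seg 1: a=1, c=M1/2=9/8, d=(M2−M1)/(6·2)=-3/16, b=Δ1−h1·(2M1+M2)/6=0
t_q=5/2 → seg 1, τ=1/2; S=1+0·τ+9/8·τ²+-3/16·τ³=161/128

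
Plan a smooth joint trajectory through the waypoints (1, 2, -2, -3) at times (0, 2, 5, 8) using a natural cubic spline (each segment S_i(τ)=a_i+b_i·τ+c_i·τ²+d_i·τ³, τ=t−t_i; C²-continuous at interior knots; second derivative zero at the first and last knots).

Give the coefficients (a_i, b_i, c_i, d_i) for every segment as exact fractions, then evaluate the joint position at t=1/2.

Δ: Δ0=1/2, Δ1=-4/3, Δ2=-1/3
row 1: diag=10, rhs=-11; c'=3/10, d'=-11/10
row 2: denom=12−3·3/10=111/10; d'=(6−3·-11/10)/(111/10)=31/37
back: M2=31/37
back: M1=-11/10−3/10·31/37=-50/37
M: M0=0, M1=-50/37, M2=31/37, M3=0
seg 0: a=1, c=M0/2=0, d=(M1−M0)/(6·2)=-25/222, b=Δ0−h0·(2M0+M1)/6=211/222
seg 1: a=2, c=M1/2=-25/37, d=(M2−M1)/(6·3)=9/74, b=Δ1−h1·(2M1+M2)/6=-89/222
seg 2: a=-2, c=M2/2=31/74, d=(M3−M2)/(6·3)=-31/666, b=Δ2−h2·(2M2+M3)/6=-130/111
t_q=1/2 → seg 0, τ=1/2; S=1+211/222·τ+0·τ²+-25/222·τ³=865/592

  seg 0: a=1 b=211/222 c=0 d=-25/222
  seg 1: a=2 b=-89/222 c=-25/37 d=9/74
  seg 2: a=-2 b=-130/111 c=31/74 d=-31/666
S(1/2) = 865/592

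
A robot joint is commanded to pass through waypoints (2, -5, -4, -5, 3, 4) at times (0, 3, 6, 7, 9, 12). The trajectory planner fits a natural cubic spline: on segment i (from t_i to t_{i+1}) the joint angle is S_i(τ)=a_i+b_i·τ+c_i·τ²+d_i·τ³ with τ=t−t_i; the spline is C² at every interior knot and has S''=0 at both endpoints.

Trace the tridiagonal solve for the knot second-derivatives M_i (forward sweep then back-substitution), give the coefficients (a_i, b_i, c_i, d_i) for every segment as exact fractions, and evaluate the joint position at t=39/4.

Δ: Δ0=-7/3, Δ1=1/3, Δ2=-1, Δ3=4, Δ4=1/3
row 1: diag=12, rhs=16; c'=1/4, d'=4/3
row 2: denom=8−3·1/4=29/4; d'=(-8−3·4/3)/(29/4)=-48/29
row 3: denom=6−1·4/29=170/29; d'=(30−1·-48/29)/(170/29)=27/5
row 4: denom=10−2·29/85=792/85; d'=(-22−2·27/5)/(792/85)=-697/198
back: M4=-697/198
back: M3=27/5−29/85·-697/198=1307/198
back: M2=-48/29−4/29·1307/198=-254/99
back: M1=4/3−1/4·-254/99=391/198
M: M0=0, M1=391/198, M2=-254/99, M3=1307/198, M4=-697/198, M5=0
seg 0: a=2, c=M0/2=0, d=(M1−M0)/(6·3)=391/3564, b=Δ0−h0·(2M0+M1)/6=-1315/396
seg 1: a=-5, c=M1/2=391/396, d=(M2−M1)/(6·3)=-899/3564, b=Δ1−h1·(2M1+M2)/6=-71/198
seg 2: a=-4, c=M2/2=-127/99, d=(M3−M2)/(6·1)=55/36, b=Δ2−h2·(2M2+M3)/6=-493/396
seg 3: a=-5, c=M3/2=1307/396, d=(M4−M3)/(6·2)=-167/198, b=Δ3−h3·(2M3+M4)/6=17/22
seg 4: a=3, c=M4/2=-697/396, d=(M5−M4)/(6·3)=697/3564, b=Δ4−h4·(2M4+M5)/6=763/198
t_q=39/4 → seg 4, τ=3/4; S=3+763/198·τ+-697/396·τ²+697/3564·τ³=14031/2816

  seg 0: a=2 b=-1315/396 c=0 d=391/3564
  seg 1: a=-5 b=-71/198 c=391/396 d=-899/3564
  seg 2: a=-4 b=-493/396 c=-127/99 d=55/36
  seg 3: a=-5 b=17/22 c=1307/396 d=-167/198
  seg 4: a=3 b=763/198 c=-697/396 d=697/3564
S(39/4) = 14031/2816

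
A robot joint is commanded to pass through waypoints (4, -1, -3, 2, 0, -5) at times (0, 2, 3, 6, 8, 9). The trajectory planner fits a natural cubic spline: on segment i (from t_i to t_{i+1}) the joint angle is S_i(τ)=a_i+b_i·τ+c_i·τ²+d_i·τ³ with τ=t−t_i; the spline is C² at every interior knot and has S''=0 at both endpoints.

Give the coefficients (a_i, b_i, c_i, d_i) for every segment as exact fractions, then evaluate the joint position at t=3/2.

  seg 0: a=4 b=-4279/1731 c=0 d=-97/13848
  seg 1: a=-1 b=-8849/3462 c=-97/2308 d=4141/6924
  seg 2: a=-3 b=-5857/6924 c=1011/577 d=-2111/6924
  seg 3: a=2 b=4969/3462 c=-2289/2308 d=-391/3462
  seg 4: a=0 b=-13457/3462 c=-3853/2308 d=3853/6924
S(3/2) = 9911/36928

Δ: Δ0=-5/2, Δ1=-2, Δ2=5/3, Δ3=-1, Δ4=-5
row 1: diag=6, rhs=3; c'=1/6, d'=1/2
row 2: denom=8−1·1/6=47/6; d'=(22−1·1/2)/(47/6)=129/47
row 3: denom=10−3·18/47=416/47; d'=(-16−3·129/47)/(416/47)=-1139/416
row 4: denom=6−2·47/208=577/104; d'=(-24−2·-1139/416)/(577/104)=-3853/1154
back: M4=-3853/1154
back: M3=-1139/416−47/208·-3853/1154=-2289/1154
back: M2=129/47−18/47·-2289/1154=2022/577
back: M1=1/2−1/6·2022/577=-97/1154
M: M0=0, M1=-97/1154, M2=2022/577, M3=-2289/1154, M4=-3853/1154, M5=0
seg 0: a=4, c=M0/2=0, d=(M1−M0)/(6·2)=-97/13848, b=Δ0−h0·(2M0+M1)/6=-4279/1731
seg 1: a=-1, c=M1/2=-97/2308, d=(M2−M1)/(6·1)=4141/6924, b=Δ1−h1·(2M1+M2)/6=-8849/3462
seg 2: a=-3, c=M2/2=1011/577, d=(M3−M2)/(6·3)=-2111/6924, b=Δ2−h2·(2M2+M3)/6=-5857/6924
seg 3: a=2, c=M3/2=-2289/2308, d=(M4−M3)/(6·2)=-391/3462, b=Δ3−h3·(2M3+M4)/6=4969/3462
seg 4: a=0, c=M4/2=-3853/2308, d=(M5−M4)/(6·1)=3853/6924, b=Δ4−h4·(2M4+M5)/6=-13457/3462
t_q=3/2 → seg 0, τ=3/2; S=4+-4279/1731·τ+0·τ²+-97/13848·τ³=9911/36928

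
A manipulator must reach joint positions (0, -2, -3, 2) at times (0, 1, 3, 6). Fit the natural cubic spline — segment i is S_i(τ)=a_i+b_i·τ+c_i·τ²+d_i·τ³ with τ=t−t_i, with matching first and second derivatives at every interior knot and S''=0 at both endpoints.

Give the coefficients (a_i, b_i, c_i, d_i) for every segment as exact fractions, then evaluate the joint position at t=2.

  seg 0: a=0 b=-46/21 c=0 d=4/21
  seg 1: a=-2 b=-34/21 c=4/7 d=-1/168
  seg 2: a=-3 b=25/42 c=15/28 d=-5/84
S(2) = -171/56

Δ: Δ0=-2, Δ1=-1/2, Δ2=5/3
row 1: diag=6, rhs=9; c'=1/3, d'=3/2
row 2: denom=10−2·1/3=28/3; d'=(13−2·3/2)/(28/3)=15/14
back: M2=15/14
back: M1=3/2−1/3·15/14=8/7
M: M0=0, M1=8/7, M2=15/14, M3=0
seg 0: a=0, c=M0/2=0, d=(M1−M0)/(6·1)=4/21, b=Δ0−h0·(2M0+M1)/6=-46/21
seg 1: a=-2, c=M1/2=4/7, d=(M2−M1)/(6·2)=-1/168, b=Δ1−h1·(2M1+M2)/6=-34/21
seg 2: a=-3, c=M2/2=15/28, d=(M3−M2)/(6·3)=-5/84, b=Δ2−h2·(2M2+M3)/6=25/42
t_q=2 → seg 1, τ=1; S=-2+-34/21·τ+4/7·τ²+-1/168·τ³=-171/56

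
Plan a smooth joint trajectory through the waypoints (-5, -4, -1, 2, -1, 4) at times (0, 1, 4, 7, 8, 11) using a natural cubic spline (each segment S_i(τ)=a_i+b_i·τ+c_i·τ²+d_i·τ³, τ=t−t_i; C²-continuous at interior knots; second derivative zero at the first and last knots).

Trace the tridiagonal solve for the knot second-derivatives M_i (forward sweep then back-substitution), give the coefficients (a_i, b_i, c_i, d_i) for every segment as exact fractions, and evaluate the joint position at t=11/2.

  seg 0: a=-5 b=349/327 c=0 d=-22/327
  seg 1: a=-4 b=283/327 c=-22/109 d=242/2943
  seg 2: a=-1 b=613/327 c=176/327 d=-814/2943
  seg 3: a=2 b=-773/327 c=-638/327 d=430/327
  seg 4: a=-1 b=-253/109 c=652/327 d=-652/2943
S(11/2) = 911/436

Δ: Δ0=1, Δ1=1, Δ2=1, Δ3=-3, Δ4=5/3
row 1: diag=8, rhs=0; c'=3/8, d'=0
row 2: denom=12−3·3/8=87/8; d'=(0−3·0)/(87/8)=0
row 3: denom=8−3·8/29=208/29; d'=(-24−3·0)/(208/29)=-87/26
row 4: denom=8−1·29/208=1635/208; d'=(28−1·-87/26)/(1635/208)=1304/327
back: M4=1304/327
back: M3=-87/26−29/208·1304/327=-1276/327
back: M2=0−8/29·-1276/327=352/327
back: M1=0−3/8·352/327=-44/109
M: M0=0, M1=-44/109, M2=352/327, M3=-1276/327, M4=1304/327, M5=0
seg 0: a=-5, c=M0/2=0, d=(M1−M0)/(6·1)=-22/327, b=Δ0−h0·(2M0+M1)/6=349/327
seg 1: a=-4, c=M1/2=-22/109, d=(M2−M1)/(6·3)=242/2943, b=Δ1−h1·(2M1+M2)/6=283/327
seg 2: a=-1, c=M2/2=176/327, d=(M3−M2)/(6·3)=-814/2943, b=Δ2−h2·(2M2+M3)/6=613/327
seg 3: a=2, c=M3/2=-638/327, d=(M4−M3)/(6·1)=430/327, b=Δ3−h3·(2M3+M4)/6=-773/327
seg 4: a=-1, c=M4/2=652/327, d=(M5−M4)/(6·3)=-652/2943, b=Δ4−h4·(2M4+M5)/6=-253/109
t_q=11/2 → seg 2, τ=3/2; S=-1+613/327·τ+176/327·τ²+-814/2943·τ³=911/436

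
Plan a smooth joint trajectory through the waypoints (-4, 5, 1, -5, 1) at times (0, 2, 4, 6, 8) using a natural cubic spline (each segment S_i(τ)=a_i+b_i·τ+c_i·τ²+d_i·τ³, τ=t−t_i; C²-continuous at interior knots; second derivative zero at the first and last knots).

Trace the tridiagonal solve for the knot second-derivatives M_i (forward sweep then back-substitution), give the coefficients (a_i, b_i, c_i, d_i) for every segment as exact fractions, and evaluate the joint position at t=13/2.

  seg 0: a=-4 b=97/16 c=0 d=-25/64
  seg 1: a=5 b=11/8 c=-75/32 d=21/64
  seg 2: a=1 b=-65/16 c=-3/8 d=29/64
  seg 3: a=-5 b=-1/8 c=75/32 d=-25/64
S(13/2) = -2317/512

Δ: Δ0=9/2, Δ1=-2, Δ2=-3, Δ3=3
row 1: diag=8, rhs=-39; c'=1/4, d'=-39/8
row 2: denom=8−2·1/4=15/2; d'=(-6−2·-39/8)/(15/2)=1/2
row 3: denom=8−2·4/15=112/15; d'=(36−2·1/2)/(112/15)=75/16
back: M3=75/16
back: M2=1/2−4/15·75/16=-3/4
back: M1=-39/8−1/4·-3/4=-75/16
M: M0=0, M1=-75/16, M2=-3/4, M3=75/16, M4=0
seg 0: a=-4, c=M0/2=0, d=(M1−M0)/(6·2)=-25/64, b=Δ0−h0·(2M0+M1)/6=97/16
seg 1: a=5, c=M1/2=-75/32, d=(M2−M1)/(6·2)=21/64, b=Δ1−h1·(2M1+M2)/6=11/8
seg 2: a=1, c=M2/2=-3/8, d=(M3−M2)/(6·2)=29/64, b=Δ2−h2·(2M2+M3)/6=-65/16
seg 3: a=-5, c=M3/2=75/32, d=(M4−M3)/(6·2)=-25/64, b=Δ3−h3·(2M3+M4)/6=-1/8
t_q=13/2 → seg 3, τ=1/2; S=-5+-1/8·τ+75/32·τ²+-25/64·τ³=-2317/512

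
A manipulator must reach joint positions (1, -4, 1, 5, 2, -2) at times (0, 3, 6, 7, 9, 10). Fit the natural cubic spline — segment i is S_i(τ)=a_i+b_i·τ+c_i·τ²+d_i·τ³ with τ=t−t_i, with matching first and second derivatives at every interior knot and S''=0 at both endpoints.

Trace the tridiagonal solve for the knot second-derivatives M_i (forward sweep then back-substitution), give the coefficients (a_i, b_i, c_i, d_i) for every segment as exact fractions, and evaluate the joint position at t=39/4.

Δ: Δ0=-5/3, Δ1=5/3, Δ2=4, Δ3=-3/2, Δ4=-4
row 1: diag=12, rhs=20; c'=1/4, d'=5/3
row 2: denom=8−3·1/4=29/4; d'=(14−3·5/3)/(29/4)=36/29
row 3: denom=6−1·4/29=170/29; d'=(-33−1·36/29)/(170/29)=-993/170
row 4: denom=6−2·29/85=452/85; d'=(-15−2·-993/170)/(452/85)=-141/226
back: M4=-141/226
back: M3=-993/170−29/85·-141/226=-636/113
back: M2=36/29−4/29·-636/113=228/113
back: M1=5/3−1/4·228/113=394/339
M: M0=0, M1=394/339, M2=228/113, M3=-636/113, M4=-141/226, M5=0
seg 0: a=1, c=M0/2=0, d=(M1−M0)/(6·3)=197/3051, b=Δ0−h0·(2M0+M1)/6=-254/113
seg 1: a=-4, c=M1/2=197/339, d=(M2−M1)/(6·3)=145/3051, b=Δ1−h1·(2M1+M2)/6=-57/113
seg 2: a=1, c=M2/2=114/113, d=(M3−M2)/(6·1)=-144/113, b=Δ2−h2·(2M2+M3)/6=482/113
seg 3: a=5, c=M3/2=-318/113, d=(M4−M3)/(6·2)=377/904, b=Δ3−h3·(2M3+M4)/6=278/113
seg 4: a=2, c=M4/2=-141/452, d=(M5−M4)/(6·1)=47/452, b=Δ4−h4·(2M4+M5)/6=-857/226
t_q=39/4 → seg 4, τ=3/4; S=2+-857/226·τ+-141/452·τ²+47/452·τ³=-28223/28928

  seg 0: a=1 b=-254/113 c=0 d=197/3051
  seg 1: a=-4 b=-57/113 c=197/339 d=145/3051
  seg 2: a=1 b=482/113 c=114/113 d=-144/113
  seg 3: a=5 b=278/113 c=-318/113 d=377/904
  seg 4: a=2 b=-857/226 c=-141/452 d=47/452
S(39/4) = -28223/28928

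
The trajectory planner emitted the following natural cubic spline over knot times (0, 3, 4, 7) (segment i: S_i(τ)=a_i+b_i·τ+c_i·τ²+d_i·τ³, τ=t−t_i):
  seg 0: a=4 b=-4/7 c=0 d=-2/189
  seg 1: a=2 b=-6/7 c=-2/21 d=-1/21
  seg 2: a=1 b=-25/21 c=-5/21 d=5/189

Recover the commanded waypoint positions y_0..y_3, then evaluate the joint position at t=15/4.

y_0 = S_0(0) = a_0 = 4
y_1 = S_1(0) = a_1 = 2
y_2 = S_2(0) = a_2 = 1
y_3 = S_2(3) = -4
t_q=15/4 is in segment 1 (τ=3/4); S_1(τ)=575/448

y_0=4 y_1=2 y_2=1 y_3=-4
S(15/4) = 575/448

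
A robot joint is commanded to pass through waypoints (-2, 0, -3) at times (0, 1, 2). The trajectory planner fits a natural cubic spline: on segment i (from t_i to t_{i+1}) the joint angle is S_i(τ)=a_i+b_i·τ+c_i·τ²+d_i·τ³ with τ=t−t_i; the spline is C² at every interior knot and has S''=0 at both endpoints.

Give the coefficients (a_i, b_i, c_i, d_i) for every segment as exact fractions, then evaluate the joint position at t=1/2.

  seg 0: a=-2 b=13/4 c=0 d=-5/4
  seg 1: a=0 b=-1/2 c=-15/4 d=5/4
S(1/2) = -17/32

Δ: Δ0=2, Δ1=-3
row 1: diag=4, rhs=-30; c'=1/4, d'=-15/2
back: M1=-15/2
M: M0=0, M1=-15/2, M2=0
seg 0: a=-2, c=M0/2=0, d=(M1−M0)/(6·1)=-5/4, b=Δ0−h0·(2M0+M1)/6=13/4
seg 1: a=0, c=M1/2=-15/4, d=(M2−M1)/(6·1)=5/4, b=Δ1−h1·(2M1+M2)/6=-1/2
t_q=1/2 → seg 0, τ=1/2; S=-2+13/4·τ+0·τ²+-5/4·τ³=-17/32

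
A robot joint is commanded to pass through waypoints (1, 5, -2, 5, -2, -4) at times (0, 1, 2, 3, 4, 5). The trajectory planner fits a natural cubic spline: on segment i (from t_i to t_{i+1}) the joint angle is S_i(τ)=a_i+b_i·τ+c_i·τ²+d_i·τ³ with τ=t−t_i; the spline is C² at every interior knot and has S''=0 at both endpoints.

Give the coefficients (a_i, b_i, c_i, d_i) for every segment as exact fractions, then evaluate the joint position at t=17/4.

Δ: Δ0=4, Δ1=-7, Δ2=7, Δ3=-7, Δ4=-2
row 1: diag=4, rhs=-66; c'=1/4, d'=-33/2
row 2: denom=4−1·1/4=15/4; d'=(84−1·-33/2)/(15/4)=134/5
row 3: denom=4−1·4/15=56/15; d'=(-84−1·134/5)/(56/15)=-831/28
row 4: denom=4−1·15/56=209/56; d'=(30−1·-831/28)/(209/56)=3342/209
back: M4=3342/209
back: M3=-831/28−15/56·3342/209=-7098/209
back: M2=134/5−4/15·-7098/209=7494/209
back: M1=-33/2−1/4·7494/209=-5322/209
M: M0=0, M1=-5322/209, M2=7494/209, M3=-7098/209, M4=3342/209, M5=0
seg 0: a=1, c=M0/2=0, d=(M1−M0)/(6·1)=-887/209, b=Δ0−h0·(2M0+M1)/6=1723/209
seg 1: a=5, c=M1/2=-2661/209, d=(M2−M1)/(6·1)=2136/209, b=Δ1−h1·(2M1+M2)/6=-938/209
seg 2: a=-2, c=M2/2=3747/209, d=(M3−M2)/(6·1)=-128/11, b=Δ2−h2·(2M2+M3)/6=148/209
seg 3: a=5, c=M3/2=-3549/209, d=(M4−M3)/(6·1)=1740/209, b=Δ3−h3·(2M3+M4)/6=346/209
seg 4: a=-2, c=M4/2=1671/209, d=(M5−M4)/(6·1)=-557/209, b=Δ4−h4·(2M4+M5)/6=-1532/209
t_q=17/4 → seg 4, τ=1/4; S=-2+-1532/209·τ+1671/209·τ²+-557/209·τ³=-45137/13376

  seg 0: a=1 b=1723/209 c=0 d=-887/209
  seg 1: a=5 b=-938/209 c=-2661/209 d=2136/209
  seg 2: a=-2 b=148/209 c=3747/209 d=-128/11
  seg 3: a=5 b=346/209 c=-3549/209 d=1740/209
  seg 4: a=-2 b=-1532/209 c=1671/209 d=-557/209
S(17/4) = -45137/13376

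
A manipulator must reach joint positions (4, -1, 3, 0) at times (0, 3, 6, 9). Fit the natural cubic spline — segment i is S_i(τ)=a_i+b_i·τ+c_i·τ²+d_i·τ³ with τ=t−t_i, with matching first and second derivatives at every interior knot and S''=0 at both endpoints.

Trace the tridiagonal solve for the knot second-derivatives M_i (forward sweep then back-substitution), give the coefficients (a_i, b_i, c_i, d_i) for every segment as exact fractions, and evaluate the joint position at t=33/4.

  seg 0: a=4 b=-118/45 c=0 d=43/405
  seg 1: a=-1 b=11/45 c=43/45 d=-16/81
  seg 2: a=3 b=29/45 c=-37/45 d=37/405
S(33/4) = 85/64

Δ: Δ0=-5/3, Δ1=4/3, Δ2=-1
row 1: diag=12, rhs=18; c'=1/4, d'=3/2
row 2: denom=12−3·1/4=45/4; d'=(-14−3·3/2)/(45/4)=-74/45
back: M2=-74/45
back: M1=3/2−1/4·-74/45=86/45
M: M0=0, M1=86/45, M2=-74/45, M3=0
seg 0: a=4, c=M0/2=0, d=(M1−M0)/(6·3)=43/405, b=Δ0−h0·(2M0+M1)/6=-118/45
seg 1: a=-1, c=M1/2=43/45, d=(M2−M1)/(6·3)=-16/81, b=Δ1−h1·(2M1+M2)/6=11/45
seg 2: a=3, c=M2/2=-37/45, d=(M3−M2)/(6·3)=37/405, b=Δ2−h2·(2M2+M3)/6=29/45
t_q=33/4 → seg 2, τ=9/4; S=3+29/45·τ+-37/45·τ²+37/405·τ³=85/64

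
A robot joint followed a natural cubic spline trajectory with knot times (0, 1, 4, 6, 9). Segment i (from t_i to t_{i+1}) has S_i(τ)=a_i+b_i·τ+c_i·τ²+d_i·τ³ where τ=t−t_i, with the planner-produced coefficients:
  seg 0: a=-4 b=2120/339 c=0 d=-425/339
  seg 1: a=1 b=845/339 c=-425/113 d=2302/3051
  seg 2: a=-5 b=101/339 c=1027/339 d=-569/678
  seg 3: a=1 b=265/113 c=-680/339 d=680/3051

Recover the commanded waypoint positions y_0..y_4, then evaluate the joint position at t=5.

y_0 = S_0(0) = a_0 = -4
y_1 = S_1(0) = a_1 = 1
y_2 = S_2(0) = a_2 = -5
y_3 = S_3(0) = a_3 = 1
y_4 = S_3(3) = -4
t_q=5 is in segment 2 (τ=1); S_2(τ)=-1703/678

y_0=-4 y_1=1 y_2=-5 y_3=1 y_4=-4
S(5) = -1703/678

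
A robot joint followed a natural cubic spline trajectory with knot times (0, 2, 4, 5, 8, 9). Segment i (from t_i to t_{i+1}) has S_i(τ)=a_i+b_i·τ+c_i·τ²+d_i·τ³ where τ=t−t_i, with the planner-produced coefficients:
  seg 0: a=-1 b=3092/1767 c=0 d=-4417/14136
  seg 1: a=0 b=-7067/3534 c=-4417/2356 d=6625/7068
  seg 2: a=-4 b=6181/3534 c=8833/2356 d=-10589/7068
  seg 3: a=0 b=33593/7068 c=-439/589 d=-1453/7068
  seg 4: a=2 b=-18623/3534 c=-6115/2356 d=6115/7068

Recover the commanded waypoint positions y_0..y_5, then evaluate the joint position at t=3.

y_0 = S_0(0) = a_0 = -1
y_1 = S_1(0) = a_1 = 0
y_2 = S_2(0) = a_2 = -4
y_3 = S_3(0) = a_3 = 0
y_4 = S_4(0) = a_4 = 2
y_5 = S_4(1) = -5
t_q=3 is in segment 1 (τ=1); S_1(τ)=-1730/589

y_0=-1 y_1=0 y_2=-4 y_3=0 y_4=2 y_5=-5
S(3) = -1730/589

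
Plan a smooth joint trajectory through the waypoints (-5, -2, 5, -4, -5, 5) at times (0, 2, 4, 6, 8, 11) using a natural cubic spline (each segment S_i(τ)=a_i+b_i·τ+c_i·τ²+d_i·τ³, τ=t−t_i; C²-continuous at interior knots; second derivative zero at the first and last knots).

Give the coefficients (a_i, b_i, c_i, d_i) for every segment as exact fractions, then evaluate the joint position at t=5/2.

  seg 0: a=-5 b=262/795 c=0 d=1861/6360
  seg 1: a=-2 b=6107/1590 c=1861/1060 d=-1225/1272
  seg 2: a=5 b=-551/795 c=-1066/265 d=6739/6360
  seg 3: a=-4 b=-6469/1590 c=495/212 d=-1751/6360
  seg 4: a=-5 b=1564/795 c=181/265 d=-181/2385
S(5/2) = 4053/16960

Δ: Δ0=3/2, Δ1=7/2, Δ2=-9/2, Δ3=-1/2, Δ4=10/3
row 1: diag=8, rhs=12; c'=1/4, d'=3/2
row 2: denom=8−2·1/4=15/2; d'=(-48−2·3/2)/(15/2)=-34/5
row 3: denom=8−2·4/15=112/15; d'=(24−2·-34/5)/(112/15)=141/28
row 4: denom=10−2·15/56=265/28; d'=(23−2·141/28)/(265/28)=362/265
back: M4=362/265
back: M3=141/28−15/56·362/265=495/106
back: M2=-34/5−4/15·495/106=-2132/265
back: M1=3/2−1/4·-2132/265=1861/530
M: M0=0, M1=1861/530, M2=-2132/265, M3=495/106, M4=362/265, M5=0
seg 0: a=-5, c=M0/2=0, d=(M1−M0)/(6·2)=1861/6360, b=Δ0−h0·(2M0+M1)/6=262/795
seg 1: a=-2, c=M1/2=1861/1060, d=(M2−M1)/(6·2)=-1225/1272, b=Δ1−h1·(2M1+M2)/6=6107/1590
seg 2: a=5, c=M2/2=-1066/265, d=(M3−M2)/(6·2)=6739/6360, b=Δ2−h2·(2M2+M3)/6=-551/795
seg 3: a=-4, c=M3/2=495/212, d=(M4−M3)/(6·2)=-1751/6360, b=Δ3−h3·(2M3+M4)/6=-6469/1590
seg 4: a=-5, c=M4/2=181/265, d=(M5−M4)/(6·3)=-181/2385, b=Δ4−h4·(2M4+M5)/6=1564/795
t_q=5/2 → seg 1, τ=1/2; S=-2+6107/1590·τ+1861/1060·τ²+-1225/1272·τ³=4053/16960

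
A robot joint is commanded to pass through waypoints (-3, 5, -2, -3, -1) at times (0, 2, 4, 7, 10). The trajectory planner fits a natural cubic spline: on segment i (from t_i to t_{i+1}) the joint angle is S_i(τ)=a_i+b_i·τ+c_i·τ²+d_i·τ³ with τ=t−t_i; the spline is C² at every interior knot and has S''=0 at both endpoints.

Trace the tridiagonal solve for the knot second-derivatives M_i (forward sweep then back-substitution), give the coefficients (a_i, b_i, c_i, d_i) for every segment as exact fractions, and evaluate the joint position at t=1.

  seg 0: a=-3 b=1033/168 c=0 d=-361/672
  seg 1: a=5 b=-25/84 c=-361/112 d=545/672
  seg 2: a=-2 b=-83/24 c=23/14 d=-101/504
  seg 3: a=-3 b=83/84 c=-9/56 d=1/56
S(1) = 585/224

Δ: Δ0=4, Δ1=-7/2, Δ2=-1/3, Δ3=2/3
row 1: diag=8, rhs=-45; c'=1/4, d'=-45/8
row 2: denom=10−2·1/4=19/2; d'=(19−2·-45/8)/(19/2)=121/38
row 3: denom=12−3·6/19=210/19; d'=(6−3·121/38)/(210/19)=-9/28
back: M3=-9/28
back: M2=121/38−6/19·-9/28=23/7
back: M1=-45/8−1/4·23/7=-361/56
M: M0=0, M1=-361/56, M2=23/7, M3=-9/28, M4=0
seg 0: a=-3, c=M0/2=0, d=(M1−M0)/(6·2)=-361/672, b=Δ0−h0·(2M0+M1)/6=1033/168
seg 1: a=5, c=M1/2=-361/112, d=(M2−M1)/(6·2)=545/672, b=Δ1−h1·(2M1+M2)/6=-25/84
seg 2: a=-2, c=M2/2=23/14, d=(M3−M2)/(6·3)=-101/504, b=Δ2−h2·(2M2+M3)/6=-83/24
seg 3: a=-3, c=M3/2=-9/56, d=(M4−M3)/(6·3)=1/56, b=Δ3−h3·(2M3+M4)/6=83/84
t_q=1 → seg 0, τ=1; S=-3+1033/168·τ+0·τ²+-361/672·τ³=585/224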